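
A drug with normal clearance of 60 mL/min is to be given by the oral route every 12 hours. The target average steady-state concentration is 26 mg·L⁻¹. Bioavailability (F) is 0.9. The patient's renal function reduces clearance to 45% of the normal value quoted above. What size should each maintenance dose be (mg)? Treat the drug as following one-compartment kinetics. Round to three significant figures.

CL = 60 mL/min = 60 × 0.06 = 3.600 L/h
Patient clearance = 0.45 × 3.600 = 1.620 L/h
At steady state, dose per interval replaces the amount cleared in that interval: F·D/τ = CL·Css.
D = CL × Css × τ / F = 1.620 × 26 × 12 / 0.9 = 561.6 mg

562 mg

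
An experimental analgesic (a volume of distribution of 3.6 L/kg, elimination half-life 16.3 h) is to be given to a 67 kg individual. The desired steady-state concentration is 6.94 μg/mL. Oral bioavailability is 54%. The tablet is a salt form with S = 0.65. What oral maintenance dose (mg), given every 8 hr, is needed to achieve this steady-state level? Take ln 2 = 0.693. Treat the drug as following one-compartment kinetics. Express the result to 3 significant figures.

1620 mg

Total Vd = 3.6 × 67 = 241.2 L
CL = 0.693 × Vd / t½ = 0.693 × 241.2 / 16.3 = 10.25 L/h
D = CL × Css × τ / F / S = 10.25 × 6.94 × 8 / 0.54 / 0.65 = 1621 mg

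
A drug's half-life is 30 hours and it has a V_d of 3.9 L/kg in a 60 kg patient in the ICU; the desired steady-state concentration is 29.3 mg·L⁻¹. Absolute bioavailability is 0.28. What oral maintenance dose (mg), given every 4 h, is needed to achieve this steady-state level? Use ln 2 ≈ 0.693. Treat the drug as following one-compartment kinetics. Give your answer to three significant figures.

2260 mg

Vd = 3.9 L/kg × 60 kg = 234.0 L
k = 0.693/30 = 0.02310 h⁻¹, so CL = k·Vd = 0.02310 × 234.0 = 5.405 L/h
D = CL × Css × τ / F = 5.405 × 29.3 × 4 / 0.28 = 2262 mg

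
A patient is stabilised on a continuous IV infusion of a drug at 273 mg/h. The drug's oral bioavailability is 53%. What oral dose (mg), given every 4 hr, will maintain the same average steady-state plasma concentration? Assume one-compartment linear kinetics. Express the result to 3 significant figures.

2060 mg

To maintain the same Css, the systemic dosing rate must be unchanged: F·D/τ = infusion rate.
D = rate × τ / F = 273 × 4 / 0.53 = 2060 mg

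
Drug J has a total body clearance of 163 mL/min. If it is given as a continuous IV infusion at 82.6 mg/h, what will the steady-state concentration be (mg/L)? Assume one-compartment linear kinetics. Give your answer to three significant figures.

8.45 mg/L

Convert clearance: 163 mL/min × 60 min/h ÷ 1000 mL/L = 9.780 L/h
Css = rate / CL = 82.6 / 9.780 = 8.446 mg/L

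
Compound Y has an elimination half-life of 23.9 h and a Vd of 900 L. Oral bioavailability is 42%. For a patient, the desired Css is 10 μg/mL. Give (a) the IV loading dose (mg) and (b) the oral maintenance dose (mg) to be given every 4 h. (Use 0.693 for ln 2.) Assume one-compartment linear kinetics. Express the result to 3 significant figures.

(a) 9000 mg; (b) 2490 mg

LD = Vd × C = 900.0 × 10 = 9000 mg
CL = 0.693 × Vd / t½ = 0.693 × 900.0 / 23.9 = 26.10 L/h
D = CL × Css × τ / F = 26.10 × 10 × 4 / 0.42 = 2486 mg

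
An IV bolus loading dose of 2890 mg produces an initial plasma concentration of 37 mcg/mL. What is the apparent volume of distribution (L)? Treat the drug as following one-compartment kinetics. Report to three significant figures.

78.1 L

Immediately after an IV bolus, C₀ = Dose / Vd, so Vd = Dose / C₀.
Vd = 2890 / 37 = 78.11 L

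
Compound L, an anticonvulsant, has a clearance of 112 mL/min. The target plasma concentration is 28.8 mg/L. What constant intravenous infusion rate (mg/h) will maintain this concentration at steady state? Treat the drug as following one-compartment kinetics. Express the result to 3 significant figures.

CL = 112 mL/min = 112 × 0.06 = 6.720 L/h
Rate = CL × Css = 6.720 × 28.8 = 193.5 mg/h

194 mg/h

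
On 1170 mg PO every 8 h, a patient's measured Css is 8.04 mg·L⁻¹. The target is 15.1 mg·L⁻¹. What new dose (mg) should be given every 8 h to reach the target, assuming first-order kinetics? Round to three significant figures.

For first-order elimination, Css ∝ F·D/(CL·τ); F and CL are unchanged, so Css ∝ D/τ.
D₂ = D₁ × (Css,target / Css,current) = 1170 × 15.1/8.04 = 2197 mg

2200 mg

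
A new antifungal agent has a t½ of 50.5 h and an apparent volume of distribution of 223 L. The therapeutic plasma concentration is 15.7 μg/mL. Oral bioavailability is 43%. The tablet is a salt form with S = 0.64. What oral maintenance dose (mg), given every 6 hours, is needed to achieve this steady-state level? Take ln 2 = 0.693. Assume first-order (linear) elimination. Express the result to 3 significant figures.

1050 mg

CL = 0.693 × Vd / t½ = 0.693 × 223.0 / 50.5 = 3.060 L/h
D = CL × Css × τ / F / S = 3.060 × 15.7 × 6 / 0.43 / 0.64 = 1047 mg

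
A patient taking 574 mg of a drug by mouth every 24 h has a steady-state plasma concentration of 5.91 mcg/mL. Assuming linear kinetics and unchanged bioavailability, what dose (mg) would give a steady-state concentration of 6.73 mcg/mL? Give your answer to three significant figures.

654 mg

With linear kinetics, Css is proportional to dose rate (D/τ) at fixed clearance.
D₂ = D₁ × (Css,target / Css,current) = 574 × 6.73/5.91 = 653.6 mg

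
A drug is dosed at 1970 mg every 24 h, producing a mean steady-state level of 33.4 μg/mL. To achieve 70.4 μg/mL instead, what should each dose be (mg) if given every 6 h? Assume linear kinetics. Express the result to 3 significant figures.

1040 mg

For first-order elimination, Css ∝ F·D/(CL·τ); F and CL are unchanged, so Css ∝ D/τ.
D₂ = D₁ × (Css,target / Css,current) × (τ₂/τ₁) = 1970 × (70.4/33.4) × (6/24) = 1038 mg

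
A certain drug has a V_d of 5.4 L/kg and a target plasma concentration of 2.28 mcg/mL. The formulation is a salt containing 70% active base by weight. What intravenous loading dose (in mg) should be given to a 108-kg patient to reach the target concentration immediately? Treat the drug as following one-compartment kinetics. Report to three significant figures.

1900 mg

Vd(total) = 108 kg × 5.4 L/kg = 583.2 L
LD = Vd × C / S = 583.2 × 2.280 / 0.7 = 1900 mg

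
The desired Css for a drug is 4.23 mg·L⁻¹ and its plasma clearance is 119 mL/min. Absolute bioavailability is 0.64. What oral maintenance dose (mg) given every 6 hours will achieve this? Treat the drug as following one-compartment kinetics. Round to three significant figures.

283 mg

Convert clearance: 119 mL/min × 60 min/h ÷ 1000 mL/L = 7.140 L/h
D = CL × Css × τ / F = 7.140 × 4.23 × 6 / 0.64 = 283.1 mg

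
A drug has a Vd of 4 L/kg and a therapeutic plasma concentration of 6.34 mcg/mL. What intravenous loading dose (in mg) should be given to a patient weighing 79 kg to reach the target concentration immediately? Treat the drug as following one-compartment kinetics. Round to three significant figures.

2000 mg

Vd = 4 L/kg × 79 kg = 316.0 L
The loading dose fills Vd to the target concentration.
LD = Vd × C = 316.0 × 6.340 = 2003 mg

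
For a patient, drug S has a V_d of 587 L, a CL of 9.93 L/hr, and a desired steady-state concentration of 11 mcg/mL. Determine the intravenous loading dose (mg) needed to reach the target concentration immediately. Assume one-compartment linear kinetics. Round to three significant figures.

LD = Vd × C = 587.0 × 11.00 = 6457 mg

6460 mg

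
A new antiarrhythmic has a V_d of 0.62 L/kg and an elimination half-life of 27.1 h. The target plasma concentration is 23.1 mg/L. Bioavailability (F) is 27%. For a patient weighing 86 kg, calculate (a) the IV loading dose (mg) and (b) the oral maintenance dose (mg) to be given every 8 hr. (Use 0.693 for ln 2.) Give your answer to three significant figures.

(a) 1230 mg; (b) 933 mg

Vd(total) = 86 kg × 0.62 L/kg = 53.32 L
LD = Vd × C = 53.32 × 23.1 = 1232 mg
CL = 0.693 × Vd / t½ = 0.693 × 53.32 / 27.1 = 1.363 L/h
D = CL × Css × τ / F = 1.363 × 23.1 × 8 / 0.27 = 932.9 mg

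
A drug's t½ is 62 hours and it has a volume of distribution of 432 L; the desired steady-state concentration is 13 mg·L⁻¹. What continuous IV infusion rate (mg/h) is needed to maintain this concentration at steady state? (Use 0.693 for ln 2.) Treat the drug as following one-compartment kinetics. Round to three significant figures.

62.8 mg/h

CL = ln 2 · Vd / t½ = 0.693 × 432.0 / 62 = 4.829 L/h
Infusion rate = CL × Css = 4.829 × 13 = 62.78 mg/h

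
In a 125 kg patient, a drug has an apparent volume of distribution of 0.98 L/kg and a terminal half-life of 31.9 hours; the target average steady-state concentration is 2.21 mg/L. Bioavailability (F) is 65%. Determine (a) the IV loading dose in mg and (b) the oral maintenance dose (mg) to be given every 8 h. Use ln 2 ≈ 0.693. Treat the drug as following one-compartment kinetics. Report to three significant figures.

(a) 271 mg; (b) 72.4 mg

Total Vd = 0.98 × 125 = 122.5 L
LD = Vd × C = 122.5 × 2.21 = 270.7 mg
CL = 0.693 × Vd / t½ = 0.693 × 122.5 / 31.9 = 2.661 L/h
D = CL × Css × τ / F = 2.661 × 2.21 × 8 / 0.65 = 72.38 mg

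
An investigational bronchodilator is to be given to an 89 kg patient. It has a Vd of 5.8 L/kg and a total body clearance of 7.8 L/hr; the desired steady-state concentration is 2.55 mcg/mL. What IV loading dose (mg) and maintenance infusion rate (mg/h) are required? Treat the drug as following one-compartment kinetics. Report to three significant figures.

Total Vd = 5.8 × 89 = 516.2 L
Loading dose = Vd × C = 516.2 × 2.55 = 1316 mg
Infusion rate = 7.800 L/h × 2.55 mg/L = 19.89 mg/h

(a) 1320 mg; (b) 19.9 mg/h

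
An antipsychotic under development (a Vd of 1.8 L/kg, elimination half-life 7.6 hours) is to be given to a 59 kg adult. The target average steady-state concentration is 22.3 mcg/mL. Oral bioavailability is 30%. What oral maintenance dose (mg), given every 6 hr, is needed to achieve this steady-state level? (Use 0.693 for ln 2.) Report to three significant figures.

4320 mg

Total Vd = 1.8 × 59 = 106.2 L
k = 0.693/7.6 = 0.09118 h⁻¹, so CL = k·Vd = 0.09118 × 106.2 = 9.683 L/h
D = CL × Css × τ / F = 9.683 × 22.3 × 6 / 0.3 = 4319 mg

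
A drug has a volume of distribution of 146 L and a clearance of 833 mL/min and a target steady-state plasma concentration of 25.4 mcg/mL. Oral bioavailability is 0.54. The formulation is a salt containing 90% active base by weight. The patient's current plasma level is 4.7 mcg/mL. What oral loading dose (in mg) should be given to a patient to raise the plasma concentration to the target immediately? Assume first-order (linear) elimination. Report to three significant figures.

Concentration deficit ΔC = 25.4 − 4.7 = 20.70 mg/L
LD = Vd × ΔC / F / S = 146.0 × 20.70 / 0.54 / 0.9 = 6219 mg

6220 mg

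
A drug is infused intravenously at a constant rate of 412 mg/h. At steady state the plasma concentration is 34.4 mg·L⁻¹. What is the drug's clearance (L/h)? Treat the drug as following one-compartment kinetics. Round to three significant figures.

12.0 L/h

At steady state, infusion rate = CL × Css, so CL = rate / Css.
CL = 412 / 34.4 = 11.98 L/h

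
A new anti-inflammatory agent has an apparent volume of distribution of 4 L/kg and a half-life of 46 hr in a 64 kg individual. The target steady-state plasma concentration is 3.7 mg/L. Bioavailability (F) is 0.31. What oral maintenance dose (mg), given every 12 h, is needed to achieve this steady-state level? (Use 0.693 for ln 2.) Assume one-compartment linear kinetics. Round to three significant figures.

552 mg

Vd(total) = 64 kg × 4 L/kg = 256.0 L
CL = ln 2 · Vd / t½ = 0.693 × 256.0 / 46 = 3.857 L/h
D = CL × Css × τ / F = 3.857 × 3.7 × 12 / 0.31 = 552.4 mg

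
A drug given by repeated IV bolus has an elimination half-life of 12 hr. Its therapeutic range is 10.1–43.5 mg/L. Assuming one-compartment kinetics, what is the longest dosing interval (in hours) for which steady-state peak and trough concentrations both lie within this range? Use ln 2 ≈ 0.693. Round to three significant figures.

25.3 h

k = 0.693 / t½ = 0.693 / 12 = 0.05775 h⁻¹
Between IV bolus doses, concentration decays as C = C₀·e^(−kτ), so C_peak/C_trough = e^(kτ).
τ_max = ln(C_peak/C_trough) / k = ln(43.5/10.1) / 0.05775 = 1.460 / 0.05775 = 25.28 h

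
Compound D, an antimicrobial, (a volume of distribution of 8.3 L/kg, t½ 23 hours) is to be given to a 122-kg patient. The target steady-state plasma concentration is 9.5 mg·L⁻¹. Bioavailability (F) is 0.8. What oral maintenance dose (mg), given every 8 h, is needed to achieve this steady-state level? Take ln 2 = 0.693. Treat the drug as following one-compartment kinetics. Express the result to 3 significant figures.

Total Vd = 8.3 × 122 = 1013 L
CL = ln 2 · Vd / t½ = 0.693 × 1013 / 23 = 30.52 L/h
D = CL × Css × τ / F = 30.52 × 9.5 × 8 / 0.8 = 2899 mg

2900 mg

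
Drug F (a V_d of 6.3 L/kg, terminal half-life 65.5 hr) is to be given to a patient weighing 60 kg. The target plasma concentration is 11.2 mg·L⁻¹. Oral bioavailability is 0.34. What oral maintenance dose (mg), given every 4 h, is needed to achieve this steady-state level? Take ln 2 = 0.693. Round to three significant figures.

Total Vd = 6.3 × 60 = 378.0 L
CL = ln 2 · Vd / t½ = 0.693 × 378.0 / 65.5 = 3.999 L/h
D = CL × Css × τ / F = 3.999 × 11.2 × 4 / 0.34 = 526.9 mg

527 mg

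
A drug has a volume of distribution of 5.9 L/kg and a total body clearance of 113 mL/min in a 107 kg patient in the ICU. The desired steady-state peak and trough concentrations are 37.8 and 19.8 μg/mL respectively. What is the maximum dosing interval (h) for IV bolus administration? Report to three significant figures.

Vd(total) = 107 kg × 5.9 L/kg = 631.3 L
Convert clearance: 113 mL/min × 60 min/h ÷ 1000 mL/L = 6.780 L/h
k = CL / Vd = 6.780 / 631.3 = 0.01074 h⁻¹
Between IV bolus doses, concentration decays as C = C₀·e^(−kτ), so C_peak/C_trough = e^(kτ).
τ_max = ln(C_peak/C_trough) / k = ln(37.8/19.8) / 0.01074 = 0.6466 / 0.01074 = 60.20 h

60.2 h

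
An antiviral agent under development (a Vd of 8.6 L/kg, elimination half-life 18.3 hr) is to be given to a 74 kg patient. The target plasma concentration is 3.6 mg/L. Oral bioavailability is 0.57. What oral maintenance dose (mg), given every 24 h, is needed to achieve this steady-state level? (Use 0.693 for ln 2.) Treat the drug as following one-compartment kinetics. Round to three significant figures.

Vd = 8.6 L/kg × 74 kg = 636.4 L
CL = ln 2 · Vd / t½ = 0.693 × 636.4 / 18.3 = 24.10 L/h
D = CL × Css × τ / F = 24.10 × 3.6 × 24 / 0.57 = 3653 mg

3650 mg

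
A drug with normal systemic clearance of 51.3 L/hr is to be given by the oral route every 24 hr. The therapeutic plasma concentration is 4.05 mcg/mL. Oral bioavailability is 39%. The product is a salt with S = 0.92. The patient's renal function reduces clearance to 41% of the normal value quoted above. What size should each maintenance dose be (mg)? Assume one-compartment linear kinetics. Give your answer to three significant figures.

Patient clearance = 0.41 × 51.30 = 21.03 L/h
D = CL × Css × τ / F / S = 21.03 × 4.05 × 24 / 0.39 / 0.92 = 5697 mg

5700 mg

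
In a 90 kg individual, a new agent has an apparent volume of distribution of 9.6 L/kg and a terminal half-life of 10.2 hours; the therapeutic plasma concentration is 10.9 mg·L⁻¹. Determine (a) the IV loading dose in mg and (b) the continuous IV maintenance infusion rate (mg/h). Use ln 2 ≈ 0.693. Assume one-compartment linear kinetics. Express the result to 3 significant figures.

Vd(total) = 90 kg × 9.6 L/kg = 864.0 L
LD = Vd × C = 864.0 × 10.9 = 9418 mg
CL = 0.693 × Vd / t½ = 0.693 × 864.0 / 10.2 = 58.70 L/h
Infusion rate = CL × Css = 58.70 × 10.9 = 639.8 mg/h

(a) 9420 mg; (b) 640 mg/h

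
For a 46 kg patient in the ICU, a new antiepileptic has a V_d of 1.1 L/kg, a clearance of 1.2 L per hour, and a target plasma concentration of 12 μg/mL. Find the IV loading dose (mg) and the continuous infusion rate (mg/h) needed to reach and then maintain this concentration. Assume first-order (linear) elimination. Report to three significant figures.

Vd(total) = 46 kg × 1.1 L/kg = 50.60 L
Loading dose = Vd × C = 50.60 × 12 = 607.2 mg
Maintenance infusion rate = CL × Css = 1.200 × 12 = 14.40 mg/h

(a) 607 mg; (b) 14.4 mg/h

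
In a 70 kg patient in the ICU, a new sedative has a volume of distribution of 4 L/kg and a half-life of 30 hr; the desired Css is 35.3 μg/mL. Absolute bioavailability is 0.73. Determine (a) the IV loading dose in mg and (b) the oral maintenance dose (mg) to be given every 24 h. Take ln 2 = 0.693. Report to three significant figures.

Vd(total) = 70 kg × 4 L/kg = 280.0 L
LD = Vd × C = 280.0 × 35.3 = 9884 mg
CL = 0.693 × Vd / t½ = 0.693 × 280.0 / 30 = 6.468 L/h
D = CL × Css × τ / F = 6.468 × 35.3 × 24 / 0.73 = 7506 mg

(a) 9880 mg; (b) 7510 mg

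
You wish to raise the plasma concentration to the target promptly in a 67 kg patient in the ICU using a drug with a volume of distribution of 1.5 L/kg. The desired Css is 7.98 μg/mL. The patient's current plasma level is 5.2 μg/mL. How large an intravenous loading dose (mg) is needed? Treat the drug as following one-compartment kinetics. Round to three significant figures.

279 mg

Total Vd = 1.5 × 67 = 100.5 L
Concentration deficit ΔC = 7.98 − 5.2 = 2.780 mg/L
LD = Vd × ΔC = 100.5 × 2.780 = 279.4 mg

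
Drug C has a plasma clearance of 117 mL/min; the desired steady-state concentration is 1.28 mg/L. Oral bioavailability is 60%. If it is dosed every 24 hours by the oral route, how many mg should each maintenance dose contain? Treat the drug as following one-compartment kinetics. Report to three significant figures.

CL = 117 mL/min × 60/1000 = 7.020 L/h
D = CL × Css × τ / F = 7.020 × 1.28 × 24 / 0.6 = 359.4 mg

359 mg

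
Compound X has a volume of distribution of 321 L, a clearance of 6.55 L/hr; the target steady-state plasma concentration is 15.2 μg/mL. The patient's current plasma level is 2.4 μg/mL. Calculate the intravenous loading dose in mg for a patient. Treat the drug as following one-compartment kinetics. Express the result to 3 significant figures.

The loading dose fills Vd to the target concentration.
Concentration deficit ΔC = 15.2 − 2.4 = 12.80 mg/L
LD = Vd × ΔC = 321.0 × 12.80 = 4109 mg

4110 mg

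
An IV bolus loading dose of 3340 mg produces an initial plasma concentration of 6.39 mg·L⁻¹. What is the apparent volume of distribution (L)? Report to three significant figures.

Immediately after an IV bolus, C₀ = Dose / Vd, so Vd = Dose / C₀.
Vd = 3340 / 6.39 = 522.7 L

523 L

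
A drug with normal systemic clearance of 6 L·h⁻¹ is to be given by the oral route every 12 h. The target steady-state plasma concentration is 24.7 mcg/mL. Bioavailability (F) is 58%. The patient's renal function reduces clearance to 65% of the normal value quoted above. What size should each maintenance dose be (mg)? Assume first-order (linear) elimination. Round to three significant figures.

1990 mg

Patient clearance = 0.65 × 6.000 = 3.900 L/h
At steady state, dose per interval replaces the amount cleared in that interval: F·D/τ = CL·Css.
D = CL × Css × τ / F = 3.900 × 24.7 × 12 / 0.58 = 1993 mg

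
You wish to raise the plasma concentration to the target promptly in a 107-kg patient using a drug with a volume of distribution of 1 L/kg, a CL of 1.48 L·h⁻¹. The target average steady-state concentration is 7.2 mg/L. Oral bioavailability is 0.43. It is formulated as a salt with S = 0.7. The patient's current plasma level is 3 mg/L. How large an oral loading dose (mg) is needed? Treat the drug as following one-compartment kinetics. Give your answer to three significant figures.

Vd(total) = 107 kg × 1 L/kg = 107.0 L
Concentration deficit ΔC = 7.2 − 3 = 4.200 mg/L
LD = Vd × ΔC / F / S = 107.0 × 4.200 / 0.43 / 0.7 = 1493 mg

1490 mg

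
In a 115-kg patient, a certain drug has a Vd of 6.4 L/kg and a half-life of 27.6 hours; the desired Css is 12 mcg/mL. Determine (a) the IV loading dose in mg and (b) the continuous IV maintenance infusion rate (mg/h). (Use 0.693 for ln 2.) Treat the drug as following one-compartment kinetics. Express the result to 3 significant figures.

Vd(total) = 115 kg × 6.4 L/kg = 736.0 L
LD = Vd × C = 736.0 × 12 = 8832 mg
CL = 0.693 × Vd / t½ = 0.693 × 736.0 / 27.6 = 18.48 L/h
Infusion rate = CL × Css = 18.48 × 12 = 221.8 mg/h

(a) 8830 mg; (b) 222 mg/h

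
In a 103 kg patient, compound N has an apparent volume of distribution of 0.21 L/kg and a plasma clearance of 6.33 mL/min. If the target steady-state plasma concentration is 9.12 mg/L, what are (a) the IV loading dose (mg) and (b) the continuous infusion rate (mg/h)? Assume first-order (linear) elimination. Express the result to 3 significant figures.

Total Vd = 0.21 × 103 = 21.63 L
Loading: fill Vd to C_target → 21.63 L × 9.12 mg/L = 197.3 mg
CL = 6.33 mL/min = 6.33 × 0.06 = 0.3798 L/h
Maintenance: replace elimination → rate = CL × Css = 0.3798 × 9.12 = 3.464 mg/h

(a) 197 mg; (b) 3.46 mg/h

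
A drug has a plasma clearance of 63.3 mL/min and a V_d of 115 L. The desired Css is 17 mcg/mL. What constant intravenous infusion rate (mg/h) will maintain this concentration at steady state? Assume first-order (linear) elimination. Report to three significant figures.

64.6 mg/h

CL = 63.3 mL/min × 60/1000 = 3.798 L/h
Infusion rate = CL · Css = 3.798 L/h × 17 mg/L = 64.57 mg/h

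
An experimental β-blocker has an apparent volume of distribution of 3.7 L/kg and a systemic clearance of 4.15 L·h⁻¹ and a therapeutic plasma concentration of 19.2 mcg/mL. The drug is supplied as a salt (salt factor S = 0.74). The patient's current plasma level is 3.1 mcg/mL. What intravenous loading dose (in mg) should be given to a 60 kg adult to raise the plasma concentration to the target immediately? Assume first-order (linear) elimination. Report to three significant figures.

Vd = 3.7 L/kg × 60 kg = 222.0 L
Concentration deficit ΔC = 19.2 − 3.1 = 16.10 mg/L
LD = Vd × ΔC / S = 222.0 × 16.10 / 0.74 = 4830 mg

4830 mg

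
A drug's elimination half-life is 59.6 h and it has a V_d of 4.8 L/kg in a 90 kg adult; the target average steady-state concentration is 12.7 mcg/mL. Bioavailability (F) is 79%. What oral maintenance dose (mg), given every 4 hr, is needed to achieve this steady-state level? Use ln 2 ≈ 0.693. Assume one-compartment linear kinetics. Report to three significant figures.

323 mg

Total Vd = 4.8 × 90 = 432.0 L
CL = ln 2 · Vd / t½ = 0.693 × 432.0 / 59.6 = 5.023 L/h
D = CL × Css × τ / F = 5.023 × 12.7 × 4 / 0.79 = 323.0 mg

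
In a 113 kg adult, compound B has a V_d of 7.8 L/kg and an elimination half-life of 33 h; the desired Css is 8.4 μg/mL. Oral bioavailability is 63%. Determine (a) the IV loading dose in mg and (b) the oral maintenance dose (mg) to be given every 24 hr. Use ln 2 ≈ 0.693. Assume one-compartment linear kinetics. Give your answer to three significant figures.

(a) 7400 mg; (b) 5920 mg

Total Vd = 7.8 × 113 = 881.4 L
LD = Vd × C = 881.4 × 8.4 = 7404 mg
CL = 0.693 × Vd / t½ = 0.693 × 881.4 / 33 = 18.51 L/h
D = CL × Css × τ / F = 18.51 × 8.4 × 24 / 0.63 = 5923 mg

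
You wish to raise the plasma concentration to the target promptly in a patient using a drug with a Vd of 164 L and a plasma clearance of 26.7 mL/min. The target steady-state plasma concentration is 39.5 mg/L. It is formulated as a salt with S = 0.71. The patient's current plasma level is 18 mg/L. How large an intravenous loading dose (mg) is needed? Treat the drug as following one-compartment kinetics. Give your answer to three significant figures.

4970 mg

Concentration deficit ΔC = 39.5 − 18 = 21.50 mg/L
LD = Vd × ΔC / S = 164.0 × 21.50 / 0.71 = 4966 mg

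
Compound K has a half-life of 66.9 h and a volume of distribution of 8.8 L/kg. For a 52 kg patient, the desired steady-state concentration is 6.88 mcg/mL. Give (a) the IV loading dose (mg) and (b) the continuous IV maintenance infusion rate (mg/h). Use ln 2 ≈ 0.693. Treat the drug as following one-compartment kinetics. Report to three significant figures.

(a) 3150 mg; (b) 32.6 mg/h

Total Vd = 8.8 × 52 = 457.6 L
LD = Vd × C = 457.6 × 6.88 = 3148 mg
CL = 0.693 × Vd / t½ = 0.693 × 457.6 / 66.9 = 4.740 L/h
Infusion rate = CL × Css = 4.740 × 6.88 = 32.61 mg/h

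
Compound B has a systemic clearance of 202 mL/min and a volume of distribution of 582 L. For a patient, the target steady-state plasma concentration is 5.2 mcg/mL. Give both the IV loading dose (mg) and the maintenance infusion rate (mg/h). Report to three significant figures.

(a) 3030 mg; (b) 63.0 mg/h

Loading: fill Vd to C_target → 582.0 L × 5.2 mg/L = 3026 mg
Convert clearance: 202 mL/min × 60 min/h ÷ 1000 mL/L = 12.12 L/h
Infusion rate = 12.12 L/h × 5.2 mg/L = 63.02 mg/h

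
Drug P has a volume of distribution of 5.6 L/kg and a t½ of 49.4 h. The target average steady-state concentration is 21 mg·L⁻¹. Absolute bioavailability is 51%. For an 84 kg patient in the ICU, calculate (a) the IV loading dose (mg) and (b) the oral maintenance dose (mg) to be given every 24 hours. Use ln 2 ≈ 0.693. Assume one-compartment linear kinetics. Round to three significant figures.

Total Vd = 5.6 × 84 = 470.4 L
LD = Vd × C = 470.4 × 21 = 9878 mg
CL = 0.693 × Vd / t½ = 0.693 × 470.4 / 49.4 = 6.599 L/h
D = CL × Css × τ / F = 6.599 × 21 × 24 / 0.51 = 6521 mg

(a) 9880 mg; (b) 6520 mg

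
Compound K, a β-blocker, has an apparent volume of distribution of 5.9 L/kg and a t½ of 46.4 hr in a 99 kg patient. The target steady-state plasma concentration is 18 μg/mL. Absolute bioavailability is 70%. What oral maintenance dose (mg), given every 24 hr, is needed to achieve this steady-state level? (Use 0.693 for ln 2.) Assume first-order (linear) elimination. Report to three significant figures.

Total Vd = 5.9 × 99 = 584.1 L
CL = 0.693 × Vd / t½ = 0.693 × 584.1 / 46.4 = 8.724 L/h
D = CL × Css × τ / F = 8.724 × 18 × 24 / 0.7 = 5384 mg

5380 mg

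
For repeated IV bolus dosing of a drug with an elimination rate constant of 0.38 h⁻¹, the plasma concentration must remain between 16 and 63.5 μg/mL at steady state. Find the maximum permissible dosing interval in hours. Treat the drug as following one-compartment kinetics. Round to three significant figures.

Between IV bolus doses, concentration decays as C = C₀·e^(−kτ), so C_peak/C_trough = e^(kτ).
τ_max = ln(C_peak/C_trough) / k = ln(63.5/16) / 0.3800 = 1.378 / 0.3800 = 3.626 h

3.63 h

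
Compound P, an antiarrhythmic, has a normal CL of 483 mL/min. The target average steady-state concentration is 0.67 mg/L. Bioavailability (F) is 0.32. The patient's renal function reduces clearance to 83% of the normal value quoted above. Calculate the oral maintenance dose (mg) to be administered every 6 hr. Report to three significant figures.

302 mg

CL = 483 mL/min × 60/1000 = 28.98 L/h
Patient clearance = 0.83 × 28.98 = 24.05 L/h
At steady state, dose per interval replaces the amount cleared in that interval: F·D/τ = CL·Css.
D = CL × Css × τ / F = 24.05 × 0.67 × 6 / 0.32 = 302.1 mg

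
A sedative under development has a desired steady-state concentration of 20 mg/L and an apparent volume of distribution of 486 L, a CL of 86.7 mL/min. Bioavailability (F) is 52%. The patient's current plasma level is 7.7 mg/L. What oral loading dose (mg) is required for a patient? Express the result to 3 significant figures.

Concentration deficit ΔC = 20 − 7.7 = 12.30 mg/L
LD = Vd × ΔC / F = 486.0 × 12.30 / 0.52 = 11500 mg

11500 mg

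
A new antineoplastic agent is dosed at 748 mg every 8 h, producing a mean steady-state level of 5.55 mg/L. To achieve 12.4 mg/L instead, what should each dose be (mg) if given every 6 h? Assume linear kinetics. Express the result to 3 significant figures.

1250 mg

With linear kinetics, Css is proportional to dose rate (D/τ) at fixed clearance.
D₂ = D₁ × (Css,target / Css,current) × (τ₂/τ₁) = 748 × (12.4/5.55) × (6/8) = 1253 mg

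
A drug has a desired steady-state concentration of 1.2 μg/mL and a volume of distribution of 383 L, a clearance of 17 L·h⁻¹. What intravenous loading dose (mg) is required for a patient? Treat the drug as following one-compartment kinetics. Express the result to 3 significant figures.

The loading dose fills Vd to the target concentration.
LD = Vd × C = 383.0 × 1.200 = 459.6 mg

460 mg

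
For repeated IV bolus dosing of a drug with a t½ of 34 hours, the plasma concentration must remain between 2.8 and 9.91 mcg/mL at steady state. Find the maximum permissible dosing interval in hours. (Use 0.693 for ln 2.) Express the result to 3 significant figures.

k = 0.693 / t½ = 0.693 / 34 = 0.02038 h⁻¹
Between IV bolus doses, concentration decays as C = C₀·e^(−kτ), so C_peak/C_trough = e^(kτ).
τ_max = ln(C_peak/C_trough) / k = ln(9.91/2.8) / 0.02038 = 1.264 / 0.02038 = 62.02 h

62.0 h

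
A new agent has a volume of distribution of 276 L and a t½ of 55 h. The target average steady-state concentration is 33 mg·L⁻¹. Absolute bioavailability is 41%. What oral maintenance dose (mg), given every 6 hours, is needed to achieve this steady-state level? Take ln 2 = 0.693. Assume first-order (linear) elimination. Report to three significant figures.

1680 mg

k = 0.693/55 = 0.01260 h⁻¹, so CL = k·Vd = 0.01260 × 276.0 = 3.478 L/h
D = CL × Css × τ / F = 3.478 × 33 × 6 / 0.41 = 1680 mg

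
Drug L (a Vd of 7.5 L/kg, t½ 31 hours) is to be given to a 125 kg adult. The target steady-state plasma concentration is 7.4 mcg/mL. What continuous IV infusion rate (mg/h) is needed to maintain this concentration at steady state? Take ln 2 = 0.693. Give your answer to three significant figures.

155 mg/h

Vd = 7.5 L/kg × 125 kg = 937.5 L
CL = ln 2 · Vd / t½ = 0.693 × 937.5 / 31 = 20.96 L/h
Infusion rate = CL × Css = 20.96 × 7.4 = 155.1 mg/h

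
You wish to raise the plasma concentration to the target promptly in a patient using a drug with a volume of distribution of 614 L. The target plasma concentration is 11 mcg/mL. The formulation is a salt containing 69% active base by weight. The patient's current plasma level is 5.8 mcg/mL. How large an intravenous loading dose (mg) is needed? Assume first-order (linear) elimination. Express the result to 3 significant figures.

4630 mg

Concentration deficit ΔC = 11 − 5.8 = 5.200 mg/L
LD = Vd × ΔC / S = 614.0 × 5.200 / 0.69 = 4627 mg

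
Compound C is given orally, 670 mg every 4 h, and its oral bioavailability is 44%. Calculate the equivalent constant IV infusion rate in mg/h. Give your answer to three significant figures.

Equivalent systemic input: infusion rate = F·D/τ.
Rate = 0.44 × 670 / 4 = 73.70 mg/h

73.7 mg/h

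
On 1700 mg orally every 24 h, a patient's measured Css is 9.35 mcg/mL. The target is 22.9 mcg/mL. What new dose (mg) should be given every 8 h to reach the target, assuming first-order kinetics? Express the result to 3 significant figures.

1390 mg

With linear kinetics, Css is proportional to dose rate (D/τ) at fixed clearance.
D₂ = D₁ × (Css,target / Css,current) × (τ₂/τ₁) = 1700 × (22.9/9.35) × (8/24) = 1388 mg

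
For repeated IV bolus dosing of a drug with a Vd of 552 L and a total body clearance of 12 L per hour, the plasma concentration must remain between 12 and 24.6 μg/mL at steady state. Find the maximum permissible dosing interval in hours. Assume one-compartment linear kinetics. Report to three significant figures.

k = CL / Vd = 12.00 / 552.0 = 0.02174 h⁻¹
Between IV bolus doses, concentration decays as C = C₀·e^(−kτ), so C_peak/C_trough = e^(kτ).
τ_max = ln(C_peak/C_trough) / k = ln(24.6/12) / 0.02174 = 0.7178 / 0.02174 = 33.02 h

33.0 h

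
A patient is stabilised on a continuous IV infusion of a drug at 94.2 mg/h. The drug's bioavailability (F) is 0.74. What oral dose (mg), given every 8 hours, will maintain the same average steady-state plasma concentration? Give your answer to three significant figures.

1020 mg

To maintain the same Css, the systemic dosing rate must be unchanged: F·D/τ = infusion rate.
D = rate × τ / F = 94.2 × 8 / 0.74 = 1018 mg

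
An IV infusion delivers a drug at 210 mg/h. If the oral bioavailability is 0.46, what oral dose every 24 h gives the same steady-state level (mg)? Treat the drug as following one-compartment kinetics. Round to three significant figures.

To maintain the same Css, the systemic dosing rate must be unchanged: F·D/τ = infusion rate.
D = rate × τ / F = 210 × 24 / 0.46 = 10960 mg

11000 mg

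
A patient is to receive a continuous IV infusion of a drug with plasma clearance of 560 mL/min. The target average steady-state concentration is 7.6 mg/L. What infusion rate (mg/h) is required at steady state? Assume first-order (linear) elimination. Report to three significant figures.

255 mg/h

CL = 560 mL/min × 60/1000 = 33.60 L/h
R₀ = 33.60 × 7.6 = 255.4 mg/h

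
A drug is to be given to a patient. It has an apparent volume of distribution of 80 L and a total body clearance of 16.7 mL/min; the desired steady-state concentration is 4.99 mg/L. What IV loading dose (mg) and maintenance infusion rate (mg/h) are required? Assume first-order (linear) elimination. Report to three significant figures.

(a) 399 mg; (b) 5.00 mg/h

LD = Vd · C_target = 80.00 × 4.99 = 399.2 mg
Convert clearance: 16.7 mL/min × 60 min/h ÷ 1000 mL/L = 1.002 L/h
Maintenance infusion rate = CL × Css = 1.002 × 4.99 = 5.000 mg/h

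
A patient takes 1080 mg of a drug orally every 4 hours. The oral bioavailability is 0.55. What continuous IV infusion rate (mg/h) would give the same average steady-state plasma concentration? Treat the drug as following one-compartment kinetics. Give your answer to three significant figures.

Equivalent systemic input: infusion rate = F·D/τ.
Rate = 0.55 × 1080 / 4 = 148.5 mg/h

149 mg/h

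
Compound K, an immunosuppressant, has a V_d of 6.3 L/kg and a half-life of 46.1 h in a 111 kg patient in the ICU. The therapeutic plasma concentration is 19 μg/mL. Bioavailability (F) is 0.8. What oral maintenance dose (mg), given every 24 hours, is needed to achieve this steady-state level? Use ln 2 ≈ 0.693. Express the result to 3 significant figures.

5990 mg

Vd = 6.3 L/kg × 111 kg = 699.3 L
CL = 0.693 × Vd / t½ = 0.693 × 699.3 / 46.1 = 10.51 L/h
D = CL × Css × τ / F = 10.51 × 19 × 24 / 0.8 = 5991 mg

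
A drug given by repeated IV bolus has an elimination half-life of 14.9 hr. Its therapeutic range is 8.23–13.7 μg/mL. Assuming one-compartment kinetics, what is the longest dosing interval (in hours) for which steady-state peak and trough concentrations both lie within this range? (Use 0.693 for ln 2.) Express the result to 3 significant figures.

11.0 h

k = 0.693 / t½ = 0.693 / 14.9 = 0.04651 h⁻¹
Between IV bolus doses, concentration decays as C = C₀·e^(−kτ), so C_peak/C_trough = e^(kτ).
τ_max = ln(C_peak/C_trough) / k = ln(13.7/8.23) / 0.04651 = 0.5096 / 0.04651 = 10.96 h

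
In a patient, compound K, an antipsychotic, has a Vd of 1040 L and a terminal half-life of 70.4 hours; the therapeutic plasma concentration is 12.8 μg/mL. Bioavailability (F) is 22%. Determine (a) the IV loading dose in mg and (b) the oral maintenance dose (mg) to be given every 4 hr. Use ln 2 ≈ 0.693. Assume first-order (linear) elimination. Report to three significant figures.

LD = Vd × C = 1040 × 12.8 = 13310 mg
CL = 0.693 × Vd / t½ = 0.693 × 1040 / 70.4 = 10.24 L/h
D = CL × Css × τ / F = 10.24 × 12.8 × 4 / 0.22 = 2383 mg

(a) 13300 mg; (b) 2380 mg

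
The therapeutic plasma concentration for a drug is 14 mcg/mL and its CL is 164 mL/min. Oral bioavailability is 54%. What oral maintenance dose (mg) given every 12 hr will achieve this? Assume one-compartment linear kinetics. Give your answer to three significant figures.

CL = 164 mL/min × 60/1000 = 9.840 L/h
D = CL × Css × τ / F = 9.840 × 14 × 12 / 0.54 = 3061 mg

3060 mg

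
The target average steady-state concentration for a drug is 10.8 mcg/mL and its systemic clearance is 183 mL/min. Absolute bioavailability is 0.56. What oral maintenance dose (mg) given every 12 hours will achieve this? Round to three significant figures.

CL = 183 mL/min × 60/1000 = 10.98 L/h
D = CL × Css × τ / F = 10.98 × 10.8 × 12 / 0.56 = 2541 mg

2540 mg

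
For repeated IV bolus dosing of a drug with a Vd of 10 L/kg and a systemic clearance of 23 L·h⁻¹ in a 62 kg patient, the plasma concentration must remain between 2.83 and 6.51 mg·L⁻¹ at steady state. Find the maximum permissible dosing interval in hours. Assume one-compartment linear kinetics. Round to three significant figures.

22.5 h

Vd = 10 L/kg × 62 kg = 620.0 L
k = CL / Vd = 23.00 / 620.0 = 0.03710 h⁻¹
Between IV bolus doses, concentration decays as C = C₀·e^(−kτ), so C_peak/C_trough = e^(kτ).
τ_max = ln(C_peak/C_trough) / k = ln(6.51/2.83) / 0.03710 = 0.8331 / 0.03710 = 22.46 h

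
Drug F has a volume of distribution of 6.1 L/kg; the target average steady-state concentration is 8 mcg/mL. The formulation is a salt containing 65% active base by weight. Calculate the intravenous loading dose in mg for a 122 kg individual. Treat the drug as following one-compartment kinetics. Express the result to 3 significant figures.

Vd(total) = 122 kg × 6.1 L/kg = 744.2 L
The loading dose fills Vd to the target concentration.
LD = Vd × C / S = 744.2 × 8.000 / 0.65 = 9159 mg

9160 mg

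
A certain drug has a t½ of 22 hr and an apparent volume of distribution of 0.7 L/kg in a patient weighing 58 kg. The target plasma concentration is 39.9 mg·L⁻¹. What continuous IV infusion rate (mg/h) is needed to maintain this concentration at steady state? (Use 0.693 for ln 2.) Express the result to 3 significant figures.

Vd(total) = 58 kg × 0.7 L/kg = 40.60 L
CL = ln 2 · Vd / t½ = 0.693 × 40.60 / 22 = 1.279 L/h
Infusion rate = CL × Css = 1.279 × 39.9 = 51.03 mg/h

51.0 mg/h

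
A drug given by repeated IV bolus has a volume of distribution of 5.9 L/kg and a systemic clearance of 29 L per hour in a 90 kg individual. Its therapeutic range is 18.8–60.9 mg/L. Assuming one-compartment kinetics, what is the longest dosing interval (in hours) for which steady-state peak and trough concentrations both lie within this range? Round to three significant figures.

Vd(total) = 90 kg × 5.9 L/kg = 531.0 L
k = CL / Vd = 29.00 / 531.0 = 0.05461 h⁻¹
Between IV bolus doses, concentration decays as C = C₀·e^(−kτ), so C_peak/C_trough = e^(kτ).
τ_max = ln(C_peak/C_trough) / k = ln(60.9/18.8) / 0.05461 = 1.175 / 0.05461 = 21.52 h

21.5 h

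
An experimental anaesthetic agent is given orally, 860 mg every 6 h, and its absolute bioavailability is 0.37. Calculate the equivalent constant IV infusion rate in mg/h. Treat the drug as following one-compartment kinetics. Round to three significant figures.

Equivalent systemic input: infusion rate = F·D/τ.
Rate = 0.37 × 860 / 6 = 53.03 mg/h

53.0 mg/h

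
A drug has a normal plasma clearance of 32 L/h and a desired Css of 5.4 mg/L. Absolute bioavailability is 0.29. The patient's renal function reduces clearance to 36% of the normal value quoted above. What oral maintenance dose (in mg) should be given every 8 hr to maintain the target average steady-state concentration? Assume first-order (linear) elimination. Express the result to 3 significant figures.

1720 mg

Patient clearance = 0.36 × 32.00 = 11.52 L/h
D = CL × Css × τ / F = 11.52 × 5.4 × 8 / 0.29 = 1716 mg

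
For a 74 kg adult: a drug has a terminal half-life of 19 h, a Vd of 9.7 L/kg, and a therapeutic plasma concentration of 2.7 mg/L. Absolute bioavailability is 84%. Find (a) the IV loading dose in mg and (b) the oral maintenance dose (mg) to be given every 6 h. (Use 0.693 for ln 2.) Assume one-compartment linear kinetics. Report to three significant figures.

Vd(total) = 74 kg × 9.7 L/kg = 717.8 L
LD = Vd × C = 717.8 × 2.7 = 1938 mg
CL = 0.693 × Vd / t½ = 0.693 × 717.8 / 19 = 26.18 L/h
D = CL × Css × τ / F = 26.18 × 2.7 × 6 / 0.84 = 504.9 mg

(a) 1940 mg; (b) 505 mg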